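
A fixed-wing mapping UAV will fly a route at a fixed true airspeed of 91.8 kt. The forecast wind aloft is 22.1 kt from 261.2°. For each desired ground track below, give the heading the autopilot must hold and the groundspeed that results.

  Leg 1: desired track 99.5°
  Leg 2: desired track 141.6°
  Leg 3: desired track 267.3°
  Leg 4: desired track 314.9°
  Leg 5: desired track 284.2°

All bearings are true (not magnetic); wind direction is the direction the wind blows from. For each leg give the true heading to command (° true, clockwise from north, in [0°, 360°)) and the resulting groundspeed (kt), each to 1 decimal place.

Leg 1: desired track 99.5°; wind correction +4.3° → command heading 103.8°, groundspeed 112.5 kt
Leg 2: desired track 141.6°; wind correction +12.1° → command heading 153.7°, groundspeed 100.7 kt
Leg 3: desired track 267.3°; wind correction -1.5° → command heading 265.8°, groundspeed 69.8 kt
Leg 4: desired track 314.9°; wind correction -11.2° → command heading 303.7°, groundspeed 77.0 kt
Leg 5: desired track 284.2°; wind correction -5.4° → command heading 278.8°, groundspeed 71.0 kt

Leg 1: heading=103.8°, groundspeed=112.5 kt
Leg 2: heading=153.7°, groundspeed=100.7 kt
Leg 3: heading=265.8°, groundspeed=69.8 kt
Leg 4: heading=303.7°, groundspeed=77.0 kt
Leg 5: heading=278.8°, groundspeed=71.0 kt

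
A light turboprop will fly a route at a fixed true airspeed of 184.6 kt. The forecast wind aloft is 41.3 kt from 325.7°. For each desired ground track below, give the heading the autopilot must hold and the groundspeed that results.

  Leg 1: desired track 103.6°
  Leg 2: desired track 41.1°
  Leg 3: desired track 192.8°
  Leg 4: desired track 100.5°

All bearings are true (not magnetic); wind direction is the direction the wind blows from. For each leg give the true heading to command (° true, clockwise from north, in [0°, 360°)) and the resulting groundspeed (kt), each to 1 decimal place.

Leg 1: heading=95.0°, groundspeed=213.2 kt
Leg 2: heading=28.6°, groundspeed=169.8 kt
Leg 3: heading=202.2°, groundspeed=210.2 kt
Leg 4: heading=91.4°, groundspeed=211.4 kt

Leg 1: desired track 103.6°; wind correction -8.6° → command heading 95.0°, groundspeed 213.2 kt
Leg 2: desired track 41.1°; wind correction -12.5° → command heading 28.6°, groundspeed 169.8 kt
Leg 3: desired track 192.8°; wind correction +9.4° → command heading 202.2°, groundspeed 210.2 kt
Leg 4: desired track 100.5°; wind correction -9.1° → command heading 91.4°, groundspeed 211.4 kt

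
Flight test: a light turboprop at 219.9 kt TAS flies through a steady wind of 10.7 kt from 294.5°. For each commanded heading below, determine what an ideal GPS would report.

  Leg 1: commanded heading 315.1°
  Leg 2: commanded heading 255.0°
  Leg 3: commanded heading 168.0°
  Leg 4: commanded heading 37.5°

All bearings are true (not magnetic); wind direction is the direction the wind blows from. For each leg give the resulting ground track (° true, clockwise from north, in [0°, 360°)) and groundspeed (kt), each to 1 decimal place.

Leg 1: heading 315.1°; drift +1.0° → track 316.1°, groundspeed 209.9 kt
Leg 2: heading 255.0°; drift -1.8° → track 253.2°, groundspeed 211.8 kt
Leg 3: heading 168.0°; drift -2.2° → track 165.8°, groundspeed 226.4 kt
Leg 4: heading 37.5°; drift +2.7° → track 40.2°, groundspeed 222.6 kt

Leg 1: track=316.1°, groundspeed=209.9 kt
Leg 2: track=253.2°, groundspeed=211.8 kt
Leg 3: track=165.8°, groundspeed=226.4 kt
Leg 4: track=40.2°, groundspeed=222.6 kt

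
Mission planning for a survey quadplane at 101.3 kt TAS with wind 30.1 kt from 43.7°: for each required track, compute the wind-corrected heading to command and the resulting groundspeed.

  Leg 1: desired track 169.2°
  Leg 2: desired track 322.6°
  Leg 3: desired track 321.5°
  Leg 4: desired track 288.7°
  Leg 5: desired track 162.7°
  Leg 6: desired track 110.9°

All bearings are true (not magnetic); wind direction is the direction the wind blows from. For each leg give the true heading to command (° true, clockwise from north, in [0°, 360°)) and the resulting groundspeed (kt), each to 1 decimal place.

Leg 1: desired track 169.2°; wind correction -14.0° → command heading 155.2°, groundspeed 115.8 kt
Leg 2: desired track 322.6°; wind correction +17.1° → command heading 339.7°, groundspeed 92.2 kt
Leg 3: desired track 321.5°; wind correction +17.1° → command heading 338.6°, groundspeed 92.7 kt
Leg 4: desired track 288.7°; wind correction +15.6° → command heading 304.3°, groundspeed 110.3 kt
Leg 5: desired track 162.7°; wind correction -15.1° → command heading 147.6°, groundspeed 112.4 kt
Leg 6: desired track 110.9°; wind correction -15.9° → command heading 95.0°, groundspeed 85.8 kt

Leg 1: heading=155.2°, groundspeed=115.8 kt
Leg 2: heading=339.7°, groundspeed=92.2 kt
Leg 3: heading=338.6°, groundspeed=92.7 kt
Leg 4: heading=304.3°, groundspeed=110.3 kt
Leg 5: heading=147.6°, groundspeed=112.4 kt
Leg 6: heading=95.0°, groundspeed=85.8 kt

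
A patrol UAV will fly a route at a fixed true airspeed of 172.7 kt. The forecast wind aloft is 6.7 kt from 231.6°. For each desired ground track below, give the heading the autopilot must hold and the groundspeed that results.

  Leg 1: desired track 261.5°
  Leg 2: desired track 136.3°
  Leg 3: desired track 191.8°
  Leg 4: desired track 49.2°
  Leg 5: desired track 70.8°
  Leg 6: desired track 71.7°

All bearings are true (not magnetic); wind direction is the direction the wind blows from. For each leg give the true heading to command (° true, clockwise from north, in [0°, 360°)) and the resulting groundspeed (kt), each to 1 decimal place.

Leg 1: desired track 261.5°; wind correction -1.1° → command heading 260.4°, groundspeed 166.9 kt
Leg 2: desired track 136.3°; wind correction +2.2° → command heading 138.5°, groundspeed 173.2 kt
Leg 3: desired track 191.8°; wind correction +1.4° → command heading 193.2°, groundspeed 167.5 kt
Leg 4: desired track 49.2°; wind correction -0.1° → command heading 49.1°, groundspeed 179.4 kt
Leg 5: desired track 70.8°; wind correction +0.7° → command heading 71.5°, groundspeed 179.0 kt
Leg 6: desired track 71.7°; wind correction +0.8° → command heading 72.5°, groundspeed 179.0 kt

Leg 1: heading=260.4°, groundspeed=166.9 kt
Leg 2: heading=138.5°, groundspeed=173.2 kt
Leg 3: heading=193.2°, groundspeed=167.5 kt
Leg 4: heading=49.1°, groundspeed=179.4 kt
Leg 5: heading=71.5°, groundspeed=179.0 kt
Leg 6: heading=72.5°, groundspeed=179.0 kt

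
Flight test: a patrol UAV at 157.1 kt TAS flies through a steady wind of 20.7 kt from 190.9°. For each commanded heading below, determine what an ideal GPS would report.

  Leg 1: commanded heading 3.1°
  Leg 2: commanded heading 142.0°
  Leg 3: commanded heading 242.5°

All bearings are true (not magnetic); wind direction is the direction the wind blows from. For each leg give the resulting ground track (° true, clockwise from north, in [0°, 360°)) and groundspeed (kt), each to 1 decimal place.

Leg 1: track=4.0°, groundspeed=177.6 kt
Leg 2: track=135.8°, groundspeed=144.3 kt
Leg 3: track=248.9°, groundspeed=145.2 kt

Leg 1: heading 3.1°; drift +0.9° → track 4.0°, groundspeed 177.6 kt
Leg 2: heading 142.0°; drift -6.2° → track 135.8°, groundspeed 144.3 kt
Leg 3: heading 242.5°; drift +6.4° → track 248.9°, groundspeed 145.2 kt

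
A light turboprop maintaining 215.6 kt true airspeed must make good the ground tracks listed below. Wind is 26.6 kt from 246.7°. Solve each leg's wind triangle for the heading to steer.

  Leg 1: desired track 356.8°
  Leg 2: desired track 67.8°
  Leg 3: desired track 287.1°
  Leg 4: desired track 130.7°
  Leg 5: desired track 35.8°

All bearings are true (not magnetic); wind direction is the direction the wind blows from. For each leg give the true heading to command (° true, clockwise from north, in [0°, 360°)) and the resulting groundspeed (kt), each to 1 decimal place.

Leg 1: desired track 356.8°; wind correction -6.7° → command heading 350.1°, groundspeed 223.3 kt
Leg 2: desired track 67.8°; wind correction +0.1° → command heading 67.9°, groundspeed 242.2 kt
Leg 3: desired track 287.1°; wind correction -4.6° → command heading 282.5°, groundspeed 194.7 kt
Leg 4: desired track 130.7°; wind correction +6.4° → command heading 137.1°, groundspeed 225.9 kt
Leg 5: desired track 35.8°; wind correction -3.6° → command heading 32.2°, groundspeed 238.0 kt

Leg 1: heading=350.1°, groundspeed=223.3 kt
Leg 2: heading=67.9°, groundspeed=242.2 kt
Leg 3: heading=282.5°, groundspeed=194.7 kt
Leg 4: heading=137.1°, groundspeed=225.9 kt
Leg 5: heading=32.2°, groundspeed=238.0 kt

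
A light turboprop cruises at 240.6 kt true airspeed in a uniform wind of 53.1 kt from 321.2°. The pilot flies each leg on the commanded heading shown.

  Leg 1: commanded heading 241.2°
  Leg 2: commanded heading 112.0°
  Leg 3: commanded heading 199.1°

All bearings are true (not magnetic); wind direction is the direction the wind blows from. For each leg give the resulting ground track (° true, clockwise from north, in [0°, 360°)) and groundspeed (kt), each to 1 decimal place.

Leg 1: track=228.5°, groundspeed=237.2 kt
Leg 2: track=117.2°, groundspeed=288.1 kt
Leg 3: track=189.6°, groundspeed=272.6 kt

Leg 1: heading 241.2°; drift -12.7° → track 228.5°, groundspeed 237.2 kt
Leg 2: heading 112.0°; drift +5.2° → track 117.2°, groundspeed 288.1 kt
Leg 3: heading 199.1°; drift -9.5° → track 189.6°, groundspeed 272.6 kt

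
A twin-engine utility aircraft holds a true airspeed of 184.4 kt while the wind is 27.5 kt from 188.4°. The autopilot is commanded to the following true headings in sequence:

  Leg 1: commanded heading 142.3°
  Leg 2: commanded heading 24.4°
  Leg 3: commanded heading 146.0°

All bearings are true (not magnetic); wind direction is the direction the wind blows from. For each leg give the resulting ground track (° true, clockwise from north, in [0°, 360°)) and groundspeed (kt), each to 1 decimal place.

Leg 1: track=135.5°, groundspeed=166.5 kt
Leg 2: track=22.3°, groundspeed=211.0 kt
Leg 3: track=139.6°, groundspeed=165.1 kt

Leg 1: heading 142.3°; drift -6.8° → track 135.5°, groundspeed 166.5 kt
Leg 2: heading 24.4°; drift -2.1° → track 22.3°, groundspeed 211.0 kt
Leg 3: heading 146.0°; drift -6.4° → track 139.6°, groundspeed 165.1 kt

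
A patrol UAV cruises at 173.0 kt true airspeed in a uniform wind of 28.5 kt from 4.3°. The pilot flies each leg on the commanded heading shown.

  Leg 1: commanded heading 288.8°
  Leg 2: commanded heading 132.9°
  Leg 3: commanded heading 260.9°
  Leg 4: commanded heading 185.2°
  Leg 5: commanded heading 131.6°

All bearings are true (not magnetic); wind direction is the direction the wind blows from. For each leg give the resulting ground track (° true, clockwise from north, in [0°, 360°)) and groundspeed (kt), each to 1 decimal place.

Leg 1: track=279.4°, groundspeed=168.1 kt
Leg 2: track=139.6°, groundspeed=192.1 kt
Leg 3: track=252.1°, groundspeed=181.7 kt
Leg 4: track=185.1°, groundspeed=201.5 kt
Leg 5: track=138.4°, groundspeed=191.6 kt

Leg 1: heading 288.8°; drift -9.4° → track 279.4°, groundspeed 168.1 kt
Leg 2: heading 132.9°; drift +6.7° → track 139.6°, groundspeed 192.1 kt
Leg 3: heading 260.9°; drift -8.8° → track 252.1°, groundspeed 181.7 kt
Leg 4: heading 185.2°; drift -0.1° → track 185.1°, groundspeed 201.5 kt
Leg 5: heading 131.6°; drift +6.8° → track 138.4°, groundspeed 191.6 kt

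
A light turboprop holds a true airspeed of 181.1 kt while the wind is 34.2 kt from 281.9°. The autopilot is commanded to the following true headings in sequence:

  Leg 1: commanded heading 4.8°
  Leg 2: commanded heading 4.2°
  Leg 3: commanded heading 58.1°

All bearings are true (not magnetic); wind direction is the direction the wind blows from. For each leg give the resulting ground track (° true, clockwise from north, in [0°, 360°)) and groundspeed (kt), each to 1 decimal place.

Leg 1: heading 4.8°; drift +10.9° → track 15.7°, groundspeed 180.1 kt
Leg 2: heading 4.2°; drift +10.9° → track 15.1°, groundspeed 179.7 kt
Leg 3: heading 58.1°; drift +6.6° → track 64.7°, groundspeed 207.1 kt

Leg 1: track=15.7°, groundspeed=180.1 kt
Leg 2: track=15.1°, groundspeed=179.7 kt
Leg 3: track=64.7°, groundspeed=207.1 kt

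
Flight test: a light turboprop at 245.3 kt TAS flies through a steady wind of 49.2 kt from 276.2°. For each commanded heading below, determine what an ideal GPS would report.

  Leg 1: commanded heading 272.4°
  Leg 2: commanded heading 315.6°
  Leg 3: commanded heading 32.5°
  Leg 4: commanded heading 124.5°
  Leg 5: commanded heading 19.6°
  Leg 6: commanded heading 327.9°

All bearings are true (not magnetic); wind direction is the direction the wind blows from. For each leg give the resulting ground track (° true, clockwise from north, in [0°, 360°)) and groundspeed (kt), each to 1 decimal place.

Leg 1: track=271.4°, groundspeed=196.2 kt
Leg 2: track=324.2°, groundspeed=209.6 kt
Leg 3: track=41.9°, groundspeed=270.7 kt
Leg 4: track=119.9°, groundspeed=289.6 kt
Leg 5: track=30.2°, groundspeed=261.1 kt
Leg 6: track=338.1°, groundspeed=218.2 kt

Leg 1: heading 272.4°; drift -1.0° → track 271.4°, groundspeed 196.2 kt
Leg 2: heading 315.6°; drift +8.6° → track 324.2°, groundspeed 209.6 kt
Leg 3: heading 32.5°; drift +9.4° → track 41.9°, groundspeed 270.7 kt
Leg 4: heading 124.5°; drift -4.6° → track 119.9°, groundspeed 289.6 kt
Leg 5: heading 19.6°; drift +10.6° → track 30.2°, groundspeed 261.1 kt
Leg 6: heading 327.9°; drift +10.2° → track 338.1°, groundspeed 218.2 kt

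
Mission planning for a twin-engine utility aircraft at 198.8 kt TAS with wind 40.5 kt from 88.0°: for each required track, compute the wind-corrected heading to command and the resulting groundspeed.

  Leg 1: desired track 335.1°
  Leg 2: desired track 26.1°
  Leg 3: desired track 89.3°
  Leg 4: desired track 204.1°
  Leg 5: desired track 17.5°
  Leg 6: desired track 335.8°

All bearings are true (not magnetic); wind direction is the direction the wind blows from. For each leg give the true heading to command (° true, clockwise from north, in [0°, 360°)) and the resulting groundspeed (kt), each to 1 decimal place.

Leg 1: desired track 335.1°; wind correction +10.8° → command heading 345.9°, groundspeed 211.0 kt
Leg 2: desired track 26.1°; wind correction +10.4° → command heading 36.5°, groundspeed 176.5 kt
Leg 3: desired track 89.3°; wind correction -0.3° → command heading 89.0°, groundspeed 158.3 kt
Leg 4: desired track 204.1°; wind correction -10.5° → command heading 193.6°, groundspeed 213.3 kt
Leg 5: desired track 17.5°; wind correction +11.1° → command heading 28.6°, groundspeed 181.6 kt
Leg 6: desired track 335.8°; wind correction +10.9° → command heading 346.7°, groundspeed 210.5 kt

Leg 1: heading=345.9°, groundspeed=211.0 kt
Leg 2: heading=36.5°, groundspeed=176.5 kt
Leg 3: heading=89.0°, groundspeed=158.3 kt
Leg 4: heading=193.6°, groundspeed=213.3 kt
Leg 5: heading=28.6°, groundspeed=181.6 kt
Leg 6: heading=346.7°, groundspeed=210.5 kt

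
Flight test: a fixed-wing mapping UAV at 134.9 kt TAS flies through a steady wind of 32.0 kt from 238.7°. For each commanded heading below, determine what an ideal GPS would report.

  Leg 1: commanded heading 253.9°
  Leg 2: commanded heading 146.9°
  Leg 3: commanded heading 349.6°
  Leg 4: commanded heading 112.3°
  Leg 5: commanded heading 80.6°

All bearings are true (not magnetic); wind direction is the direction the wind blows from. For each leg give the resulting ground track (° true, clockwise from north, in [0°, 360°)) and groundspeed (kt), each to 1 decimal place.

Leg 1: track=258.5°, groundspeed=104.4 kt
Leg 2: track=133.7°, groundspeed=139.6 kt
Leg 3: track=1.1°, groundspeed=149.3 kt
Leg 4: track=102.8°, groundspeed=156.0 kt
Leg 5: track=76.5°, groundspeed=165.0 kt

Leg 1: heading 253.9°; drift +4.6° → track 258.5°, groundspeed 104.4 kt
Leg 2: heading 146.9°; drift -13.2° → track 133.7°, groundspeed 139.6 kt
Leg 3: heading 349.6°; drift +11.5° → track 1.1°, groundspeed 149.3 kt
Leg 4: heading 112.3°; drift -9.5° → track 102.8°, groundspeed 156.0 kt
Leg 5: heading 80.6°; drift -4.1° → track 76.5°, groundspeed 165.0 kt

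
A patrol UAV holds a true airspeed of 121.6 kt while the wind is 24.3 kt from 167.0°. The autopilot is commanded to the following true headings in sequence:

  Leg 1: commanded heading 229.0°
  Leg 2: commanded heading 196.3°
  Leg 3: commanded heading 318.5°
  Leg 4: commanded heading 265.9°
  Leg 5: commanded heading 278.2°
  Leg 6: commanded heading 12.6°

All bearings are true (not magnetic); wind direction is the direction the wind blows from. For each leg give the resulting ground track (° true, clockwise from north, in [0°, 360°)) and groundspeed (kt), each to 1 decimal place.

Leg 1: heading 229.0°; drift +11.0° → track 240.0°, groundspeed 112.3 kt
Leg 2: heading 196.3°; drift +6.8° → track 203.1°, groundspeed 101.1 kt
Leg 3: heading 318.5°; drift +4.6° → track 323.1°, groundspeed 143.4 kt
Leg 4: heading 265.9°; drift +10.8° → track 276.7°, groundspeed 127.6 kt
Leg 5: heading 278.2°; drift +9.9° → track 288.1°, groundspeed 132.3 kt
Leg 6: heading 12.6°; drift -4.2° → track 8.4°, groundspeed 143.9 kt

Leg 1: track=240.0°, groundspeed=112.3 kt
Leg 2: track=203.1°, groundspeed=101.1 kt
Leg 3: track=323.1°, groundspeed=143.4 kt
Leg 4: track=276.7°, groundspeed=127.6 kt
Leg 5: track=288.1°, groundspeed=132.3 kt
Leg 6: track=8.4°, groundspeed=143.9 kt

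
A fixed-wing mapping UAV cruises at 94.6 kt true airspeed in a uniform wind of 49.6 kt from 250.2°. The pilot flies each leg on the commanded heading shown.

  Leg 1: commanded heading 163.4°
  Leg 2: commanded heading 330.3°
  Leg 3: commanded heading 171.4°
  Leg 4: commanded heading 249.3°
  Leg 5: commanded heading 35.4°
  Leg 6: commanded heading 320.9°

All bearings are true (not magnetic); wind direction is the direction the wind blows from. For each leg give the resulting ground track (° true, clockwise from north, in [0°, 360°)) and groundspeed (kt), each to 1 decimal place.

Leg 1: track=135.1°, groundspeed=104.3 kt
Leg 2: track=359.9°, groundspeed=99.0 kt
Leg 3: track=141.6°, groundspeed=97.9 kt
Leg 4: track=248.3°, groundspeed=45.0 kt
Leg 5: track=47.2°, groundspeed=138.3 kt
Leg 6: track=351.8°, groundspeed=91.1 kt

Leg 1: heading 163.4°; drift -28.3° → track 135.1°, groundspeed 104.3 kt
Leg 2: heading 330.3°; drift +29.6° → track 359.9°, groundspeed 99.0 kt
Leg 3: heading 171.4°; drift -29.8° → track 141.6°, groundspeed 97.9 kt
Leg 4: heading 249.3°; drift -1.0° → track 248.3°, groundspeed 45.0 kt
Leg 5: heading 35.4°; drift +11.8° → track 47.2°, groundspeed 138.3 kt
Leg 6: heading 320.9°; drift +30.9° → track 351.8°, groundspeed 91.1 kt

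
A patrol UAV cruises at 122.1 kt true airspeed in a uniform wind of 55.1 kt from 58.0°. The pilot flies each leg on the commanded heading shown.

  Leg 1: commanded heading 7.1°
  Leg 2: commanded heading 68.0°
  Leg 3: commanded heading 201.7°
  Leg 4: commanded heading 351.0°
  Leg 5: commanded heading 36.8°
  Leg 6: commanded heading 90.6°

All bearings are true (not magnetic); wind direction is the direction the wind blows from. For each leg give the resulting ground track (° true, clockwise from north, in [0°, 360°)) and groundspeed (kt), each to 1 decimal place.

Leg 1: heading 7.1°; drift -26.1° → track 341.0°, groundspeed 97.3 kt
Leg 2: heading 68.0°; drift +8.0° → track 76.0°, groundspeed 68.5 kt
Leg 3: heading 201.7°; drift +11.1° → track 212.8°, groundspeed 169.7 kt
Leg 4: heading 351.0°; drift -26.8° → track 324.2°, groundspeed 112.6 kt
Leg 5: heading 36.8°; drift -15.7° → track 21.1°, groundspeed 73.5 kt
Leg 6: heading 90.6°; drift +21.4° → track 112.0°, groundspeed 81.3 kt

Leg 1: track=341.0°, groundspeed=97.3 kt
Leg 2: track=76.0°, groundspeed=68.5 kt
Leg 3: track=212.8°, groundspeed=169.7 kt
Leg 4: track=324.2°, groundspeed=112.6 kt
Leg 5: track=21.1°, groundspeed=73.5 kt
Leg 6: track=112.0°, groundspeed=81.3 kt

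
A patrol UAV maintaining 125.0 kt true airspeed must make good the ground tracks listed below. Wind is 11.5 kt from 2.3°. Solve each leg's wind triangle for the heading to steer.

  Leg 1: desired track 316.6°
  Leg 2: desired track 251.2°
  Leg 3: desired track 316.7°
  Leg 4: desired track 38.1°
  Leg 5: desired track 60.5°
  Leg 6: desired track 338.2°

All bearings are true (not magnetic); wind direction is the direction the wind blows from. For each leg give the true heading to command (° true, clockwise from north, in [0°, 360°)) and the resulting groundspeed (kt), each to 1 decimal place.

Leg 1: heading=320.4°, groundspeed=116.7 kt
Leg 2: heading=256.1°, groundspeed=128.7 kt
Leg 3: heading=320.5°, groundspeed=116.7 kt
Leg 4: heading=35.0°, groundspeed=115.5 kt
Leg 5: heading=56.0°, groundspeed=118.6 kt
Leg 6: heading=340.4°, groundspeed=114.4 kt

Leg 1: desired track 316.6°; wind correction +3.8° → command heading 320.4°, groundspeed 116.7 kt
Leg 2: desired track 251.2°; wind correction +4.9° → command heading 256.1°, groundspeed 128.7 kt
Leg 3: desired track 316.7°; wind correction +3.8° → command heading 320.5°, groundspeed 116.7 kt
Leg 4: desired track 38.1°; wind correction -3.1° → command heading 35.0°, groundspeed 115.5 kt
Leg 5: desired track 60.5°; wind correction -4.5° → command heading 56.0°, groundspeed 118.6 kt
Leg 6: desired track 338.2°; wind correction +2.2° → command heading 340.4°, groundspeed 114.4 kt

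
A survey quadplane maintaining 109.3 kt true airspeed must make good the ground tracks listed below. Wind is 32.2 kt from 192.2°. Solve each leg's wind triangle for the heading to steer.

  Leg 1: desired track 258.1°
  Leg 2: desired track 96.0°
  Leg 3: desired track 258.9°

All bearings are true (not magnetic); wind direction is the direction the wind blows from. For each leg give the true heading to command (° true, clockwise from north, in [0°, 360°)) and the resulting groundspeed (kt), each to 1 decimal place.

Leg 1: heading=242.5°, groundspeed=92.1 kt
Leg 2: heading=113.0°, groundspeed=108.0 kt
Leg 3: heading=243.2°, groundspeed=92.5 kt

Leg 1: desired track 258.1°; wind correction -15.6° → command heading 242.5°, groundspeed 92.1 kt
Leg 2: desired track 96.0°; wind correction +17.0° → command heading 113.0°, groundspeed 108.0 kt
Leg 3: desired track 258.9°; wind correction -15.7° → command heading 243.2°, groundspeed 92.5 kt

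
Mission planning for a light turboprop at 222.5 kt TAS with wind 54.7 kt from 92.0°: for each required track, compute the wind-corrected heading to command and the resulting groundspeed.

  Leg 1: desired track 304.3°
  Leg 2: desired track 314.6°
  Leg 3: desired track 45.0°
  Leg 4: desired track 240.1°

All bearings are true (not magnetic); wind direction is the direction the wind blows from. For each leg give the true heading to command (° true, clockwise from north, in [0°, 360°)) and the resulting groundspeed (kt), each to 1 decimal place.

Leg 1: heading=311.8°, groundspeed=266.8 kt
Leg 2: heading=324.2°, groundspeed=259.7 kt
Leg 3: heading=55.4°, groundspeed=181.6 kt
Leg 4: heading=232.6°, groundspeed=267.1 kt

Leg 1: desired track 304.3°; wind correction +7.5° → command heading 311.8°, groundspeed 266.8 kt
Leg 2: desired track 314.6°; wind correction +9.6° → command heading 324.2°, groundspeed 259.7 kt
Leg 3: desired track 45.0°; wind correction +10.4° → command heading 55.4°, groundspeed 181.6 kt
Leg 4: desired track 240.1°; wind correction -7.5° → command heading 232.6°, groundspeed 267.1 kt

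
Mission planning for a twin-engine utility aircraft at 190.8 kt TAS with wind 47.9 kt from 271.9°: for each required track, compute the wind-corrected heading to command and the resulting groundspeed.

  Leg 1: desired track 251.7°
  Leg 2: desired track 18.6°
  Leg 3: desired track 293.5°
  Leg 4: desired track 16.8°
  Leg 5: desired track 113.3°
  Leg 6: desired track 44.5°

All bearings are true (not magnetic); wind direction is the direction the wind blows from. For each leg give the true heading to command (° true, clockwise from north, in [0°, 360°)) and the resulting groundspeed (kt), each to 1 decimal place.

Leg 1: heading=256.7°, groundspeed=145.1 kt
Leg 2: heading=4.7°, groundspeed=199.0 kt
Leg 3: heading=288.2°, groundspeed=145.4 kt
Leg 4: heading=2.8°, groundspeed=197.4 kt
Leg 5: heading=118.6°, groundspeed=234.6 kt
Leg 6: heading=33.9°, groundspeed=219.9 kt

Leg 1: desired track 251.7°; wind correction +5.0° → command heading 256.7°, groundspeed 145.1 kt
Leg 2: desired track 18.6°; wind correction -13.9° → command heading 4.7°, groundspeed 199.0 kt
Leg 3: desired track 293.5°; wind correction -5.3° → command heading 288.2°, groundspeed 145.4 kt
Leg 4: desired track 16.8°; wind correction -14.0° → command heading 2.8°, groundspeed 197.4 kt
Leg 5: desired track 113.3°; wind correction +5.3° → command heading 118.6°, groundspeed 234.6 kt
Leg 6: desired track 44.5°; wind correction -10.6° → command heading 33.9°, groundspeed 219.9 kt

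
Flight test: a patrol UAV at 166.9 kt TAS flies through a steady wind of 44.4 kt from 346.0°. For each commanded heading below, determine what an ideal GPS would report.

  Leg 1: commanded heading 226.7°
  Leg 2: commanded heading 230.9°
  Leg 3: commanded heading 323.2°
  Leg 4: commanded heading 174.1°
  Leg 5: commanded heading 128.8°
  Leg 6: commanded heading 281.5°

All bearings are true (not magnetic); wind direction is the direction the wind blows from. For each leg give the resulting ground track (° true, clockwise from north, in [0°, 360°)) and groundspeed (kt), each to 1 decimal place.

Leg 1: heading 226.7°; drift -11.6° → track 215.1°, groundspeed 192.6 kt
Leg 2: heading 230.9°; drift -12.2° → track 218.7°, groundspeed 190.0 kt
Leg 3: heading 323.2°; drift -7.8° → track 315.4°, groundspeed 127.1 kt
Leg 4: heading 174.1°; drift -1.7° → track 172.4°, groundspeed 210.9 kt
Leg 5: heading 128.8°; drift +7.6° → track 136.4°, groundspeed 204.0 kt
Leg 6: heading 281.5°; drift -15.2° → track 266.3°, groundspeed 153.1 kt

Leg 1: track=215.1°, groundspeed=192.6 kt
Leg 2: track=218.7°, groundspeed=190.0 kt
Leg 3: track=315.4°, groundspeed=127.1 kt
Leg 4: track=172.4°, groundspeed=210.9 kt
Leg 5: track=136.4°, groundspeed=204.0 kt
Leg 6: track=266.3°, groundspeed=153.1 kt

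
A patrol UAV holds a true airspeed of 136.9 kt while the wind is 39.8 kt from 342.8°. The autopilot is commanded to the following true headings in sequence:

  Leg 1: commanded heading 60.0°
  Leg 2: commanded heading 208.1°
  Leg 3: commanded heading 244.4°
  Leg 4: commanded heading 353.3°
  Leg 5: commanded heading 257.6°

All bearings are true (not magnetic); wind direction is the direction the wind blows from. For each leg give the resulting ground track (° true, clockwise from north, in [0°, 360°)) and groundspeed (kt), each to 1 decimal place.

Leg 1: track=76.9°, groundspeed=133.8 kt
Leg 2: track=198.4°, groundspeed=167.3 kt
Leg 3: track=229.0°, groundspeed=148.0 kt
Leg 4: track=357.5°, groundspeed=98.0 kt
Leg 5: track=241.1°, groundspeed=139.3 kt

Leg 1: heading 60.0°; drift +16.9° → track 76.9°, groundspeed 133.8 kt
Leg 2: heading 208.1°; drift -9.7° → track 198.4°, groundspeed 167.3 kt
Leg 3: heading 244.4°; drift -15.4° → track 229.0°, groundspeed 148.0 kt
Leg 4: heading 353.3°; drift +4.2° → track 357.5°, groundspeed 98.0 kt
Leg 5: heading 257.6°; drift -16.5° → track 241.1°, groundspeed 139.3 kt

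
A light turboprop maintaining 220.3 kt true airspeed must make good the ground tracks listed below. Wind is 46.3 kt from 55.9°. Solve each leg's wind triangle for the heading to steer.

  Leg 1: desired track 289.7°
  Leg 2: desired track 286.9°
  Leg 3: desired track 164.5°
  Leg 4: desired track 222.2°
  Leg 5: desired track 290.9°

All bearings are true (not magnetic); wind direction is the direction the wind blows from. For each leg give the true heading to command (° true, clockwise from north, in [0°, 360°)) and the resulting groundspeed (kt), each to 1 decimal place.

Leg 1: heading=299.5°, groundspeed=244.5 kt
Leg 2: heading=296.3°, groundspeed=246.5 kt
Leg 3: heading=153.0°, groundspeed=230.7 kt
Leg 4: heading=219.3°, groundspeed=265.0 kt
Leg 5: heading=300.8°, groundspeed=243.6 kt

Leg 1: desired track 289.7°; wind correction +9.8° → command heading 299.5°, groundspeed 244.5 kt
Leg 2: desired track 286.9°; wind correction +9.4° → command heading 296.3°, groundspeed 246.5 kt
Leg 3: desired track 164.5°; wind correction -11.5° → command heading 153.0°, groundspeed 230.7 kt
Leg 4: desired track 222.2°; wind correction -2.9° → command heading 219.3°, groundspeed 265.0 kt
Leg 5: desired track 290.9°; wind correction +9.9° → command heading 300.8°, groundspeed 243.6 kt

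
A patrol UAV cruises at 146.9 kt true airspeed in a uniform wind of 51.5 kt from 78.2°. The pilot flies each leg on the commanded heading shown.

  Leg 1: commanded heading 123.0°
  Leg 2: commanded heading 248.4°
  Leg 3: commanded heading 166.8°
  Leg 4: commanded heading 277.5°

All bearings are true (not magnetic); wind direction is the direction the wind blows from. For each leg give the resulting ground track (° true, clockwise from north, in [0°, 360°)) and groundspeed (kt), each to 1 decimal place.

Leg 1: heading 123.0°; drift +18.2° → track 141.2°, groundspeed 116.2 kt
Leg 2: heading 248.4°; drift +2.5° → track 250.9°, groundspeed 197.8 kt
Leg 3: heading 166.8°; drift +19.5° → track 186.3°, groundspeed 154.5 kt
Leg 4: heading 277.5°; drift -5.0° → track 272.5°, groundspeed 196.2 kt

Leg 1: track=141.2°, groundspeed=116.2 kt
Leg 2: track=250.9°, groundspeed=197.8 kt
Leg 3: track=186.3°, groundspeed=154.5 kt
Leg 4: track=272.5°, groundspeed=196.2 kt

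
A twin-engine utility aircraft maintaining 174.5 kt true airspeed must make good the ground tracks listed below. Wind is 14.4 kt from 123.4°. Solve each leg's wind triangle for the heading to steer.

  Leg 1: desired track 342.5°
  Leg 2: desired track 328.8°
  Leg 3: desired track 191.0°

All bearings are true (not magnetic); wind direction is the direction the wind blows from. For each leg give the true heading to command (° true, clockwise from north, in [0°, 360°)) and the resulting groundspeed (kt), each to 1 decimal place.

Leg 1: heading=345.5°, groundspeed=185.4 kt
Leg 2: heading=330.8°, groundspeed=187.4 kt
Leg 3: heading=186.6°, groundspeed=168.5 kt

Leg 1: desired track 342.5°; wind correction +3.0° → command heading 345.5°, groundspeed 185.4 kt
Leg 2: desired track 328.8°; wind correction +2.0° → command heading 330.8°, groundspeed 187.4 kt
Leg 3: desired track 191.0°; wind correction -4.4° → command heading 186.6°, groundspeed 168.5 kt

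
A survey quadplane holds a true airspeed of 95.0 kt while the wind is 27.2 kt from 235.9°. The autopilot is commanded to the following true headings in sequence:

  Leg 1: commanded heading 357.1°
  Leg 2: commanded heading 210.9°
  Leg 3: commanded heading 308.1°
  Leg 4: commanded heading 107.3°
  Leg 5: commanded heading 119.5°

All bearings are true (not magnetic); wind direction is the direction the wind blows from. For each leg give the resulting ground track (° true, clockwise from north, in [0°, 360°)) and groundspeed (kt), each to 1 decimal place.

Leg 1: track=9.1°, groundspeed=111.5 kt
Leg 2: track=201.6°, groundspeed=71.3 kt
Leg 3: track=324.7°, groundspeed=90.5 kt
Leg 4: track=96.6°, groundspeed=114.0 kt
Leg 5: track=106.7°, groundspeed=109.8 kt

Leg 1: heading 357.1°; drift +12.0° → track 9.1°, groundspeed 111.5 kt
Leg 2: heading 210.9°; drift -9.3° → track 201.6°, groundspeed 71.3 kt
Leg 3: heading 308.1°; drift +16.6° → track 324.7°, groundspeed 90.5 kt
Leg 4: heading 107.3°; drift -10.7° → track 96.6°, groundspeed 114.0 kt
Leg 5: heading 119.5°; drift -12.8° → track 106.7°, groundspeed 109.8 kt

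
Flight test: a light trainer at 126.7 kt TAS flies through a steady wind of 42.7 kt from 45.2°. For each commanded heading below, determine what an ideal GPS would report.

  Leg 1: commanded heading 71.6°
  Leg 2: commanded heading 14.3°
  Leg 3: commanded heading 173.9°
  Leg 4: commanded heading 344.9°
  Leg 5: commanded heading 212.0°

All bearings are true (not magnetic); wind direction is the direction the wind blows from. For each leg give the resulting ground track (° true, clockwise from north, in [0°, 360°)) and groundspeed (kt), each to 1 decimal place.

Leg 1: heading 71.6°; drift +12.1° → track 83.7°, groundspeed 90.5 kt
Leg 2: heading 14.3°; drift -13.7° → track 0.6°, groundspeed 92.7 kt
Leg 3: heading 173.9°; drift +12.3° → track 186.2°, groundspeed 157.0 kt
Leg 4: heading 344.9°; drift -19.4° → track 325.5°, groundspeed 111.9 kt
Leg 5: heading 212.0°; drift +3.3° → track 215.3°, groundspeed 168.6 kt

Leg 1: track=83.7°, groundspeed=90.5 kt
Leg 2: track=0.6°, groundspeed=92.7 kt
Leg 3: track=186.2°, groundspeed=157.0 kt
Leg 4: track=325.5°, groundspeed=111.9 kt
Leg 5: track=215.3°, groundspeed=168.6 kt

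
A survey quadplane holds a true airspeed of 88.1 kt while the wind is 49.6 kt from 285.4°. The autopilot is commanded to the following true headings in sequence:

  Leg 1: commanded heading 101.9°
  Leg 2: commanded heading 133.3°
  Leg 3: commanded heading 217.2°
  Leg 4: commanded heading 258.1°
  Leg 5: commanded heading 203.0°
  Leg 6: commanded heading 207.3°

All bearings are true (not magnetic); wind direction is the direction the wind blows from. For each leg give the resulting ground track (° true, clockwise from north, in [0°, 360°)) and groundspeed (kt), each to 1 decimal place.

Leg 1: track=103.2°, groundspeed=137.6 kt
Leg 2: track=123.3°, groundspeed=134.0 kt
Leg 3: track=183.7°, groundspeed=83.5 kt
Leg 4: track=230.8°, groundspeed=49.6 kt
Leg 5: track=171.9°, groundspeed=95.2 kt
Leg 6: track=175.4°, groundspeed=91.8 kt

Leg 1: heading 101.9°; drift +1.3° → track 103.2°, groundspeed 137.6 kt
Leg 2: heading 133.3°; drift -10.0° → track 123.3°, groundspeed 134.0 kt
Leg 3: heading 217.2°; drift -33.5° → track 183.7°, groundspeed 83.5 kt
Leg 4: heading 258.1°; drift -27.3° → track 230.8°, groundspeed 49.6 kt
Leg 5: heading 203.0°; drift -31.1° → track 171.9°, groundspeed 95.2 kt
Leg 6: heading 207.3°; drift -31.9° → track 175.4°, groundspeed 91.8 kt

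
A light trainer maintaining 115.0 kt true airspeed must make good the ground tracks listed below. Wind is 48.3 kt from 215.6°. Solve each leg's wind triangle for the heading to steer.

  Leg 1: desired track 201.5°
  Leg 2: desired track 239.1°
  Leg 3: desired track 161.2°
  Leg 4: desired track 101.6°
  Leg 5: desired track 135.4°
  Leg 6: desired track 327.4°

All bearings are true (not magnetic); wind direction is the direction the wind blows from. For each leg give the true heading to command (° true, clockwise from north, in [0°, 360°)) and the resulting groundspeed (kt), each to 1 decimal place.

Leg 1: desired track 201.5°; wind correction +5.9° → command heading 207.4°, groundspeed 67.6 kt
Leg 2: desired track 239.1°; wind correction -9.6° → command heading 229.5°, groundspeed 69.1 kt
Leg 3: desired track 161.2°; wind correction +20.0° → command heading 181.2°, groundspeed 80.0 kt
Leg 4: desired track 101.6°; wind correction +22.6° → command heading 124.2°, groundspeed 125.8 kt
Leg 5: desired track 135.4°; wind correction +24.4° → command heading 159.8°, groundspeed 96.5 kt
Leg 6: desired track 327.4°; wind correction -23.0° → command heading 304.4°, groundspeed 123.8 kt

Leg 1: heading=207.4°, groundspeed=67.6 kt
Leg 2: heading=229.5°, groundspeed=69.1 kt
Leg 3: heading=181.2°, groundspeed=80.0 kt
Leg 4: heading=124.2°, groundspeed=125.8 kt
Leg 5: heading=159.8°, groundspeed=96.5 kt
Leg 6: heading=304.4°, groundspeed=123.8 kt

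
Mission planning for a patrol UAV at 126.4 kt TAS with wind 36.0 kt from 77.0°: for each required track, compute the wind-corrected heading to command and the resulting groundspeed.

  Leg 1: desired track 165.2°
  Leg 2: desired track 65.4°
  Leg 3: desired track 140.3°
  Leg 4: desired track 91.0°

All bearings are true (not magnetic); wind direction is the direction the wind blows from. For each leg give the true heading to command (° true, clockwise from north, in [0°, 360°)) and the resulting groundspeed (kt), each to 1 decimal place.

Leg 1: heading=148.7°, groundspeed=120.0 kt
Leg 2: heading=68.7°, groundspeed=90.9 kt
Leg 3: heading=125.6°, groundspeed=106.1 kt
Leg 4: heading=87.0°, groundspeed=91.2 kt

Leg 1: desired track 165.2°; wind correction -16.5° → command heading 148.7°, groundspeed 120.0 kt
Leg 2: desired track 65.4°; wind correction +3.3° → command heading 68.7°, groundspeed 90.9 kt
Leg 3: desired track 140.3°; wind correction -14.7° → command heading 125.6°, groundspeed 106.1 kt
Leg 4: desired track 91.0°; wind correction -4.0° → command heading 87.0°, groundspeed 91.2 kt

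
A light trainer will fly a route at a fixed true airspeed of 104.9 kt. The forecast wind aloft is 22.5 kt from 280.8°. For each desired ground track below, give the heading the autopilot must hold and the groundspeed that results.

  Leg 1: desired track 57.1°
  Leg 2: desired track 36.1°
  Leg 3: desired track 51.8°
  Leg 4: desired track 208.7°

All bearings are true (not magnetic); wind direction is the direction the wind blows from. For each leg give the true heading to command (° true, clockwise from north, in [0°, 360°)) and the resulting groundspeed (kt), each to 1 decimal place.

Leg 1: desired track 57.1°; wind correction -8.5° → command heading 48.6°, groundspeed 120.0 kt
Leg 2: desired track 36.1°; wind correction -11.2° → command heading 24.9°, groundspeed 112.5 kt
Leg 3: desired track 51.8°; wind correction -9.3° → command heading 42.5°, groundspeed 118.3 kt
Leg 4: desired track 208.7°; wind correction +11.8° → command heading 220.5°, groundspeed 95.8 kt

Leg 1: heading=48.6°, groundspeed=120.0 kt
Leg 2: heading=24.9°, groundspeed=112.5 kt
Leg 3: heading=42.5°, groundspeed=118.3 kt
Leg 4: heading=220.5°, groundspeed=95.8 kt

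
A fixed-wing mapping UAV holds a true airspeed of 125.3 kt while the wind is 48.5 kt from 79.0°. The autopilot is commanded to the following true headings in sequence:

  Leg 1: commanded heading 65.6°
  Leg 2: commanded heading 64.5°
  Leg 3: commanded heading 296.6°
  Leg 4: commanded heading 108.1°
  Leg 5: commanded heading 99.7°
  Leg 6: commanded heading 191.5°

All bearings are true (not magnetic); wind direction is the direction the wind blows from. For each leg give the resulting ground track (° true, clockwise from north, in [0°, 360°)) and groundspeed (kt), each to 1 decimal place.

Leg 1: track=57.4°, groundspeed=78.9 kt
Leg 2: track=55.7°, groundspeed=79.3 kt
Leg 3: track=286.4°, groundspeed=166.4 kt
Leg 4: track=124.0°, groundspeed=86.2 kt
Leg 5: track=111.8°, groundspeed=81.7 kt
Leg 6: track=208.8°, groundspeed=150.7 kt

Leg 1: heading 65.6°; drift -8.2° → track 57.4°, groundspeed 78.9 kt
Leg 2: heading 64.5°; drift -8.8° → track 55.7°, groundspeed 79.3 kt
Leg 3: heading 296.6°; drift -10.2° → track 286.4°, groundspeed 166.4 kt
Leg 4: heading 108.1°; drift +15.9° → track 124.0°, groundspeed 86.2 kt
Leg 5: heading 99.7°; drift +12.1° → track 111.8°, groundspeed 81.7 kt
Leg 6: heading 191.5°; drift +17.3° → track 208.8°, groundspeed 150.7 kt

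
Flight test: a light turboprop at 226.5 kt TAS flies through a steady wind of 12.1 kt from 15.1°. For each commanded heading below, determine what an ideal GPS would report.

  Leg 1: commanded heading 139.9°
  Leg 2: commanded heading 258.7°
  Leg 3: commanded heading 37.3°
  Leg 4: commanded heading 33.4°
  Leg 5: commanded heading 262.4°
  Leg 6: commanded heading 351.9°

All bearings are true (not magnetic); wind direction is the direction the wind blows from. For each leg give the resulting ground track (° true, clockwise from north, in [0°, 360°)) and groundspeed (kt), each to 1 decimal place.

Leg 1: heading 139.9°; drift +2.4° → track 142.3°, groundspeed 233.6 kt
Leg 2: heading 258.7°; drift -2.7° → track 256.0°, groundspeed 232.1 kt
Leg 3: heading 37.3°; drift +1.2° → track 38.5°, groundspeed 215.3 kt
Leg 4: heading 33.4°; drift +1.0° → track 34.4°, groundspeed 215.0 kt
Leg 5: heading 262.4°; drift -2.8° → track 259.6°, groundspeed 231.4 kt
Leg 6: heading 351.9°; drift -1.3° → track 350.6°, groundspeed 215.4 kt

Leg 1: track=142.3°, groundspeed=233.6 kt
Leg 2: track=256.0°, groundspeed=232.1 kt
Leg 3: track=38.5°, groundspeed=215.3 kt
Leg 4: track=34.4°, groundspeed=215.0 kt
Leg 5: track=259.6°, groundspeed=231.4 kt
Leg 6: track=350.6°, groundspeed=215.4 kt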